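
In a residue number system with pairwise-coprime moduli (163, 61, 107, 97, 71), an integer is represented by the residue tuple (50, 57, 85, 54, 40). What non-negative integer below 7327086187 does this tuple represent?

3302839384

The moduli are pairwise coprime; N = 163·61·107·97·71 = 7327086187.
N/163 = 44951449; 44951449 ≡ 124 (mod 163); 124·117 ≡ 1, so inverse 117.
N/61 = 120116167; 120116167 ≡ 30 (mod 61); 30·59 ≡ 1, so inverse 59.
N/107 = 68477441; 68477441 ≡ 9 (mod 107); 9·12 ≡ 1, so inverse 12.
N/97 = 75536971; 75536971 ≡ 64 (mod 97); 64·47 ≡ 1, so inverse 47.
N/71 = 103198397; 103198397 ≡ 39 (mod 71); 39·51 ≡ 1, so inverse 51.
x ≡ 50·44951449·117 + 57·120116167·59 + 85·68477441·12 + 54·75536971·47 + 40·103198397·51 = 1139001198369.
1139001198369 mod 7327086187 = 3302839384.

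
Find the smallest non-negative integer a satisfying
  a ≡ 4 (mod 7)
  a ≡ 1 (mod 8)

From a ≡ 4 (mod 7) write a = 4 + 7t. Substituting into a ≡ 1 (mod 8) gives 7t ≡ 5 (mod 8), and since 7⁻¹ ≡ 7 (mod 8), t ≡ 3. Hence a ≡ 4 + 7·3 = 25 (mod 56).

25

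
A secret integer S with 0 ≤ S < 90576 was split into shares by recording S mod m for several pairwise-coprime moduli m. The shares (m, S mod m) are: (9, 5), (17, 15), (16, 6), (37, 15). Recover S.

The moduli are pairwise coprime; N = 9·17·16·37 = 90576.
N/9 = 10064; 10064 ≡ 2 (mod 9); 2·5 ≡ 1, so inverse 5.
N/17 = 5328; 5328 ≡ 7 (mod 17); 7·5 ≡ 1, so inverse 5.
N/16 = 5661; 5661 ≡ 13 (mod 16); 13·5 ≡ 1, so inverse 5.
N/37 = 2448; 2448 ≡ 6 (mod 37); 6·31 ≡ 1, so inverse 31.
S ≡ 5·10064·5 + 15·5328·5 + 6·5661·5 + 15·2448·31 = 1959350.
1959350 mod 90576 = 57254.

57254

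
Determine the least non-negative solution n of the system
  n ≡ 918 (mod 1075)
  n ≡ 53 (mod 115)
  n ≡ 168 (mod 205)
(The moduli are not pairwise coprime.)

Combine the congruences pairwise.
gcd(1075, 115) = 5 and 5 | (53 − 918), so the pair is consistent; merging gives n ≡ 11668 (mod 24725), where 24725 = lcm(1075, 115).
gcd(24725, 205) = 5 and 5 | (168 − 11668), so the pair is consistent; merging gives n ≡ 778143 (mod 1013725), where 1013725 = lcm(24725, 205).
The solution is unique modulo lcm(1075, 115, 205) = 1013725.

778143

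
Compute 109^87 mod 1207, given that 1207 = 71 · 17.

726

Mod 71: 109 ≡ 38; by Fermat, exponent reduces to 87 mod 70 = 17; 38^17 ≡ 16 (mod 71).
Mod 17: 109 ≡ 7; by Fermat, exponent reduces to 87 mod 16 = 7; 7^7 ≡ 12 (mod 17).
Combine by CRT: x ≡ 16 (mod 71), x ≡ 12 (mod 17) ⇒ x ≡ 726 (mod 1207).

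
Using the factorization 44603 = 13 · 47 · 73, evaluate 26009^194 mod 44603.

17085

Mod 13: 26009 ≡ 9; by Fermat, exponent reduces to 194 mod 12 = 2; 9^2 ≡ 3 (mod 13).
Mod 47: 26009 ≡ 18; by Fermat, exponent reduces to 194 mod 46 = 10; 18^10 ≡ 24 (mod 47).
Mod 73: 26009 ≡ 21; by Fermat, exponent reduces to 194 mod 72 = 50; 21^50 ≡ 3 (mod 73).
Combine by CRT: x ≡ 3 (mod 13), x ≡ 24 (mod 47), x ≡ 3 (mod 73) ⇒ x ≡ 17085 (mod 44603).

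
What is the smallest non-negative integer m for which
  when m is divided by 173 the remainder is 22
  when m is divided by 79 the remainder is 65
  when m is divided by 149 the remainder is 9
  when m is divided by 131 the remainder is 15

The moduli are pairwise coprime; N = 173·79·149·131 = 266766173.
N/173 = 1542001; 1542001 ≡ 52 (mod 173); 52·10 ≡ 1, so inverse 10.
N/79 = 3376787; 3376787 ≡ 11 (mod 79); 11·36 ≡ 1, so inverse 36.
N/149 = 1790377; 1790377 ≡ 142 (mod 149); 142·85 ≡ 1, so inverse 85.
N/131 = 2036383; 2036383 ≡ 119 (mod 131); 119·120 ≡ 1, so inverse 120.
m ≡ 22·1542001·10 + 65·3376787·36 + 9·1790377·85 + 15·2036383·120 = 13276049605.
13276049605 mod 266766173 = 204507128.

204507128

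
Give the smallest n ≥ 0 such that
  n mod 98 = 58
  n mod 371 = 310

gcd(98, 371) = 7 and 7 | (310 − 58), so the pair is consistent; merging gives n ≡ 4762 (mod 5194), where 5194 = lcm(98, 371).
The solution is unique modulo lcm(98, 371) = 5194.

4762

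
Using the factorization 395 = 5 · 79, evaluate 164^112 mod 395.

151

Mod 5: 164 ≡ 4; since 4 | 112, by Fermat 4^112 ≡ 1 (mod 5).
Mod 79: 164 ≡ 6; by Fermat, exponent reduces to 112 mod 78 = 34; 6^34 ≡ 72 (mod 79).
Combine by CRT: x ≡ 1 (mod 5), x ≡ 72 (mod 79) ⇒ x ≡ 151 (mod 395).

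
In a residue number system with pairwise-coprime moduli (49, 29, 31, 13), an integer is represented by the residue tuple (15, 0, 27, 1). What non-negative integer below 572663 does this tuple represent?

272455

Combine the congruences pairwise.
From x ≡ 15 (mod 49) write x = 15 + 49t. Substituting into x ≡ 0 (mod 29) gives 49t ≡ 14 (mod 29), and since 20⁻¹ ≡ 16 (mod 29), t ≡ 21. Hence x ≡ 15 + 49·21 = 1044 (mod 1421).
From x ≡ 1044 (mod 1421) write x = 1044 + 1421t. Substituting into x ≡ 27 (mod 31) gives 1421t ≡ 6 (mod 31), and since 26⁻¹ ≡ 6 (mod 31), t ≡ 5. Hence x ≡ 1044 + 1421·5 = 8149 (mod 44051).
From x ≡ 8149 (mod 44051) write x = 8149 + 44051t. Substituting into x ≡ 1 (mod 13) gives 44051t ≡ 3 (mod 13), and since 7⁻¹ ≡ 2 (mod 13), t ≡ 6. Hence x ≡ 8149 + 44051·6 = 272455 (mod 572663).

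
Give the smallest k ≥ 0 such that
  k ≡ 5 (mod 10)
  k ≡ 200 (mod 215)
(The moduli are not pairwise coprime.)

415

Combine the congruences pairwise.
gcd(10, 215) = 5 and 5 | (200 − 5), so the pair is consistent; merging gives k ≡ 415 (mod 430), where 430 = lcm(10, 215).
The solution is unique modulo lcm(10, 215) = 430.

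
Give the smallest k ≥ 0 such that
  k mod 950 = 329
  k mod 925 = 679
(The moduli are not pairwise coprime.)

Combine the congruences pairwise.
gcd(950, 925) = 25 and 25 | (679 − 329), so the pair is consistent; merging gives k ≡ 13629 (mod 35150), where 35150 = lcm(950, 925).
The solution is unique modulo lcm(950, 925) = 35150.

13629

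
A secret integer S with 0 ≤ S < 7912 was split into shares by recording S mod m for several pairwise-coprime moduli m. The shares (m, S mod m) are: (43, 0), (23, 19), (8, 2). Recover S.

3354

From S ≡ 0 (mod 43) write S = 0 + 43t. Substituting into S ≡ 19 (mod 23) gives 43t ≡ 19 (mod 23), and since 20⁻¹ ≡ 15 (mod 23), t ≡ 9. Hence S ≡ 0 + 43·9 = 387 (mod 989).
From S ≡ 387 (mod 989) write S = 387 + 989t. Substituting into S ≡ 2 (mod 8) gives 989t ≡ 7 (mod 8), and since 5⁻¹ ≡ 5 (mod 8), t ≡ 3. Hence S ≡ 387 + 989·3 = 3354 (mod 7912).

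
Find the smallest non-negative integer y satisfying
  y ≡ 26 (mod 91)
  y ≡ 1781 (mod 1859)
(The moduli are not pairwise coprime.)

9217

Combine the congruences pairwise.
gcd(91, 1859) = 13 and 13 | (1781 − 26), so the pair is consistent; merging gives y ≡ 9217 (mod 13013), where 13013 = lcm(91, 1859).
The solution is unique modulo lcm(91, 1859) = 13013.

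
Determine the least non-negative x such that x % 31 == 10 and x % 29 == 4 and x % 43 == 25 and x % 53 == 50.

From x ≡ 10 (mod 31) write x = 10 + 31t. Substituting into x ≡ 4 (mod 29) gives 31t ≡ 23 (mod 29), and since 2⁻¹ ≡ 15 (mod 29), t ≡ 26. Hence x ≡ 10 + 31·26 = 816 (mod 899).
From x ≡ 816 (mod 899) write x = 816 + 899t. Substituting into x ≡ 25 (mod 43) gives 899t ≡ 26 (mod 43), and since 39⁻¹ ≡ 32 (mod 43), t ≡ 15. Hence x ≡ 816 + 899·15 = 14301 (mod 38657).
From x ≡ 14301 (mod 38657) write x = 14301 + 38657t. Substituting into x ≡ 50 (mod 53) gives 38657t ≡ 6 (mod 53), and since 20⁻¹ ≡ 8 (mod 53), t ≡ 48. Hence x ≡ 14301 + 38657·48 = 1869837 (mod 2048821).

1869837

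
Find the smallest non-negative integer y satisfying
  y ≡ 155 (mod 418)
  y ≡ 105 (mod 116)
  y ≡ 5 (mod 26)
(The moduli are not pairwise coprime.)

44881

Combine the congruences pairwise.
gcd(418, 116) = 2 and 2 | (105 − 155), so the pair is consistent; merging gives y ≡ 20637 (mod 24244), where 24244 = lcm(418, 116).
gcd(24244, 26) = 2 and 2 | (5 − 20637), so the pair is consistent; merging gives y ≡ 44881 (mod 315172), where 315172 = lcm(24244, 26).
The solution is unique modulo lcm(418, 116, 26) = 315172.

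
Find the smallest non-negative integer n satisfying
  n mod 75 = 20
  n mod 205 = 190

gcd(75, 205) = 5 and 5 | (190 − 20), so the pair is consistent; merging gives n ≡ 395 (mod 3075), where 3075 = lcm(75, 205).
The solution is unique modulo lcm(75, 205) = 3075.

395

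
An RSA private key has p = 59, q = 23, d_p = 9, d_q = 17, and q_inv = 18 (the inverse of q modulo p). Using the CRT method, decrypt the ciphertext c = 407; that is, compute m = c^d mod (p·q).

m₁ = c^(d_p) mod p: c ≡ 53 (mod 59), and 53^9 mod 59 = 35.
m₂ = c^(d_q) mod q: c ≡ 16 (mod 23), and 16^17 mod 23 = 4.
h = q_inv·(m₁ − m₂) mod p = 18·(35 − 4) mod 59 = 27.
m = m₂ + h·q = 4 + 27·23 = 625.

625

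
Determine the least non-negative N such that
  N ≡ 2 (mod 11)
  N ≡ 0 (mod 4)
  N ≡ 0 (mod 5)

200

The moduli are pairwise coprime; M = 11·4·5 = 220.
M/11 = 20; 20 ≡ 9 (mod 11); 9·5 ≡ 1, so inverse 5.
M/4 = 55; 55 ≡ 3 (mod 4); 3·3 ≡ 1, so inverse 3.
M/5 = 44; 44 ≡ 4 (mod 5); 4·4 ≡ 1, so inverse 4.
N ≡ 2·20·5 + 0·55·3 + 0·44·4 = 200.
200 mod 220 = 200.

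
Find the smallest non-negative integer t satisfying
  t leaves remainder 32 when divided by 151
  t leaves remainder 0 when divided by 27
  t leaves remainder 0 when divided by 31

Combine the congruences pairwise.
From t ≡ 32 (mod 151) write t = 32 + 151s. Substituting into t ≡ 0 (mod 27) gives 151s ≡ 22 (mod 27), and since 16⁻¹ ≡ 22 (mod 27), s ≡ 25. Hence t ≡ 32 + 151·25 = 3807 (mod 4077).
From t ≡ 3807 (mod 4077) write t = 3807 + 4077s. Substituting into t ≡ 0 (mod 31) gives 4077s ≡ 6 (mod 31), and since 16⁻¹ ≡ 2 (mod 31), s ≡ 12. Hence t ≡ 3807 + 4077·12 = 52731 (mod 126387).

52731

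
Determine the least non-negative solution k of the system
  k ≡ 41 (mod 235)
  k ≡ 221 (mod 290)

511

gcd(235, 290) = 5 and 5 | (221 − 41), so the pair is consistent; merging gives k ≡ 511 (mod 13630), where 13630 = lcm(235, 290).
The solution is unique modulo lcm(235, 290) = 13630.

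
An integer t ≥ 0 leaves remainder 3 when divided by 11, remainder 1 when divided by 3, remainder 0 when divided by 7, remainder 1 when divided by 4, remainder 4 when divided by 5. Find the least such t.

The moduli are pairwise coprime; N = 11·3·7·4·5 = 4620.
N/11 = 420; 420 ≡ 2 (mod 11); 2·6 ≡ 1, so inverse 6.
N/3 = 1540; 1540 ≡ 1 (mod 3), inverse 1.
N/7 = 660; 660 ≡ 2 (mod 7); 2·4 ≡ 1, so inverse 4.
N/4 = 1155; 1155 ≡ 3 (mod 4); 3·3 ≡ 1, so inverse 3.
N/5 = 924; 924 ≡ 4 (mod 5); 4·4 ≡ 1, so inverse 4.
t ≡ 3·420·6 + 1·1540·1 + 0·660·4 + 1·1155·3 + 4·924·4 = 27349.
27349 mod 4620 = 4249.

4249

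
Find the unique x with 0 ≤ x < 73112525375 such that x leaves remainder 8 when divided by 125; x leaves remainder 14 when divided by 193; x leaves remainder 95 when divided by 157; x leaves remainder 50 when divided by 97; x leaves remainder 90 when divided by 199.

48637188508

Combine the congruences pairwise.
From x ≡ 8 (mod 125) write x = 8 + 125t. Substituting into x ≡ 14 (mod 193) gives 125t ≡ 6 (mod 193), and since 125⁻¹ ≡ 105 (mod 193), t ≡ 51. Hence x ≡ 8 + 125·51 = 6383 (mod 24125).
From x ≡ 6383 (mod 24125) write x = 6383 + 24125t. Substituting into x ≡ 95 (mod 157) gives 24125t ≡ 149 (mod 157), and since 104⁻¹ ≡ 77 (mod 157), t ≡ 12. Hence x ≡ 6383 + 24125·12 = 295883 (mod 3787625).
From x ≡ 295883 (mod 3787625) write x = 295883 + 3787625t. Substituting into x ≡ 50 (mod 97) gives 3787625t ≡ 17 (mod 97), and since 66⁻¹ ≡ 25 (mod 97), t ≡ 37. Hence x ≡ 295883 + 3787625·37 = 140438008 (mod 367399625).
From x ≡ 140438008 (mod 367399625) write x = 140438008 + 367399625t. Substituting into x ≡ 90 (mod 199) gives 367399625t ≡ 163 (mod 199), and since 54⁻¹ ≡ 129 (mod 199), t ≡ 132. Hence x ≡ 140438008 + 367399625·132 = 48637188508 (mod 73112525375).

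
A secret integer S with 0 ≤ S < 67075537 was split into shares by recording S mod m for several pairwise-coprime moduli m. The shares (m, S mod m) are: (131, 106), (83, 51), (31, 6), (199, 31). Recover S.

34104253

The moduli are pairwise coprime; N = 131·83·31·199 = 67075537.
N/131 = 512027; 512027 ≡ 79 (mod 131); 79·68 ≡ 1, so inverse 68.
N/83 = 808139; 808139 ≡ 51 (mod 83); 51·70 ≡ 1, so inverse 70.
N/31 = 2163727; 2163727 ≡ 20 (mod 31); 20·14 ≡ 1, so inverse 14.
N/199 = 337063; 337063 ≡ 156 (mod 199); 156·37 ≡ 1, so inverse 37.
S ≡ 106·512027·68 + 51·808139·70 + 6·2163727·14 + 31·337063·37 = 7144111175.
7144111175 mod 67075537 = 34104253.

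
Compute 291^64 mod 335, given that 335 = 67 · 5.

86

Mod 67: 291 ≡ 23; 23^64 ≡ 19 (mod 67).
Mod 5: 291 ≡ 1; since 4 | 64, by Fermat 1^64 ≡ 1 (mod 5).
Combine by CRT: x ≡ 19 (mod 67), x ≡ 1 (mod 5) ⇒ x ≡ 86 (mod 335).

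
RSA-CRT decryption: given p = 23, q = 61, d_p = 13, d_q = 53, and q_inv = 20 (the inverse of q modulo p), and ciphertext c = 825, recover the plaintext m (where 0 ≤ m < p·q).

m₁ = c^(d_p) mod p: c ≡ 20 (mod 23), and 20^13 mod 23 = 14.
m₂ = c^(d_q) mod q: c ≡ 32 (mod 61), and 32^53 mod 61 = 40.
h = q_inv·(m₁ − m₂) mod p = 20·(14 − 40) mod 23 = 9.
m = m₂ + h·q = 40 + 9·61 = 589.

589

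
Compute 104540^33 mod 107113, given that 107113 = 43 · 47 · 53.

Mod 43: 104540 ≡ 7; 7^33 ≡ 42 (mod 43).
Mod 47: 104540 ≡ 12; 12^33 ≡ 8 (mod 47).
Mod 53: 104540 ≡ 24; 24^33 ≡ 36 (mod 53).
Combine by CRT: x ≡ 42 (mod 43), x ≡ 8 (mod 47), x ≡ 36 (mod 53) ⇒ x ≡ 15565 (mod 107113).

15565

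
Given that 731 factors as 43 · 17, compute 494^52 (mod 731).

Mod 43: 494 ≡ 21; by Fermat, exponent reduces to 52 mod 42 = 10; 21^10 ≡ 16 (mod 43).
Mod 17: 494 ≡ 1; by Fermat, exponent reduces to 52 mod 16 = 4; 1^4 ≡ 1 (mod 17).
Combine by CRT: x ≡ 16 (mod 43), x ≡ 1 (mod 17) ⇒ x ≡ 188 (mod 731).

188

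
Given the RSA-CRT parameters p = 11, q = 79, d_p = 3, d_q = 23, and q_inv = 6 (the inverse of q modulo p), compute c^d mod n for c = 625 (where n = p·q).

m₁ = c^(d_p) mod p: c ≡ 9 (mod 11), and 9^3 mod 11 = 3.
m₂ = c^(d_q) mod q: c ≡ 72 (mod 79), and 72^23 mod 79 = 36.
h = q_inv·(m₁ − m₂) mod p = 6·(3 − 36) mod 11 = 0.
m = m₂ + h·q = 36 + 0·79 = 36.

36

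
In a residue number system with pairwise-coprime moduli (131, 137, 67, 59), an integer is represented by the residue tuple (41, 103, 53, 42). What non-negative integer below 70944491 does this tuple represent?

The moduli are pairwise coprime; N = 131·137·67·59 = 70944491.
N/131 = 541561; 541561 ≡ 7 (mod 131); 7·75 ≡ 1, so inverse 75.
N/137 = 517843; 517843 ≡ 120 (mod 137); 120·8 ≡ 1, so inverse 8.
N/67 = 1058873; 1058873 ≡ 5 (mod 67); 5·27 ≡ 1, so inverse 27.
N/59 = 1202449; 1202449 ≡ 29 (mod 59); 29·57 ≡ 1, so inverse 57.
x ≡ 41·541561·75 + 103·517843·8 + 53·1058873·27 + 42·1202449·57 = 6485912876.
6485912876 mod 70944491 = 29964195.

29964195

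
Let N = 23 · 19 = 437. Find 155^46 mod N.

Mod 23: 155 ≡ 17; by Fermat, exponent reduces to 46 mod 22 = 2; 17^2 ≡ 13 (mod 23).
Mod 19: 155 ≡ 3; by Fermat, exponent reduces to 46 mod 18 = 10; 3^10 ≡ 16 (mod 19).
Combine by CRT: x ≡ 13 (mod 23), x ≡ 16 (mod 19) ⇒ x ≡ 358 (mod 437).

358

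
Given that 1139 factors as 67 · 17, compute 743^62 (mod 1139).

Mod 67: 743 ≡ 6; 6^62 ≡ 35 (mod 67).
Mod 17: 743 ≡ 12; by Fermat, exponent reduces to 62 mod 16 = 14; 12^14 ≡ 15 (mod 17).
Combine by CRT: x ≡ 35 (mod 67), x ≡ 15 (mod 17) ⇒ x ≡ 236 (mod 1139).

236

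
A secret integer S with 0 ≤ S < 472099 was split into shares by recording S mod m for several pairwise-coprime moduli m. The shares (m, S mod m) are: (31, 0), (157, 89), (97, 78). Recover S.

Combine the congruences pairwise.
From S ≡ 0 (mod 31) write S = 0 + 31t. Substituting into S ≡ 89 (mod 157) gives 31t ≡ 89 (mod 157), and since 31⁻¹ ≡ 76 (mod 157), t ≡ 13. Hence S ≡ 0 + 31·13 = 403 (mod 4867).
From S ≡ 403 (mod 4867) write S = 403 + 4867t. Substituting into S ≡ 78 (mod 97) gives 4867t ≡ 63 (mod 97), and since 17⁻¹ ≡ 40 (mod 97), t ≡ 95. Hence S ≡ 403 + 4867·95 = 462768 (mod 472099).

462768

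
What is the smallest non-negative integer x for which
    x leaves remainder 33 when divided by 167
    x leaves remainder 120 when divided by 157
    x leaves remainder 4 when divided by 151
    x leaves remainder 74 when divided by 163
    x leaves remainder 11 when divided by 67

14054510281

From x ≡ 33 (mod 167) write x = 33 + 167t. Substituting into x ≡ 120 (mod 157) gives 167t ≡ 87 (mod 157), and since 10⁻¹ ≡ 110 (mod 157), t ≡ 150. Hence x ≡ 33 + 167·150 = 25083 (mod 26219).
From x ≡ 25083 (mod 26219) write x = 25083 + 26219t. Substituting into x ≡ 4 (mod 151) gives 26219t ≡ 138 (mod 151), and since 96⁻¹ ≡ 140 (mod 151), t ≡ 143. Hence x ≡ 25083 + 26219·143 = 3774400 (mod 3959069).
From x ≡ 3774400 (mod 3959069) write x = 3774400 + 3959069t. Substituting into x ≡ 74 (mod 163) gives 3959069t ≡ 102 (mod 163), and since 125⁻¹ ≡ 30 (mod 163), t ≡ 126. Hence x ≡ 3774400 + 3959069·126 = 502617094 (mod 645328247).
From x ≡ 502617094 (mod 645328247) write x = 502617094 + 645328247t. Substituting into x ≡ 11 (mod 67) gives 645328247t ≡ 33 (mod 67), and since 59⁻¹ ≡ 25 (mod 67), t ≡ 21. Hence x ≡ 502617094 + 645328247·21 = 14054510281 (mod 43236992549).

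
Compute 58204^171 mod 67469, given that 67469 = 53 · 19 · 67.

13244

Mod 53: 58204 ≡ 10; by Fermat, exponent reduces to 171 mod 52 = 15; 10^15 ≡ 47 (mod 53).
Mod 19: 58204 ≡ 7; by Fermat, exponent reduces to 171 mod 18 = 9; 7^9 ≡ 1 (mod 19).
Mod 67: 58204 ≡ 48; by Fermat, exponent reduces to 171 mod 66 = 39; 48^39 ≡ 45 (mod 67).
Combine by CRT: x ≡ 47 (mod 53), x ≡ 1 (mod 19), x ≡ 45 (mod 67) ⇒ x ≡ 13244 (mod 67469).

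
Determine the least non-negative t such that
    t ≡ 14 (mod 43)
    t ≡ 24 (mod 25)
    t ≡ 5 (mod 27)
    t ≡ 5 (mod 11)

59999

Combine the congruences pairwise.
From t ≡ 14 (mod 43) write t = 14 + 43s. Substituting into t ≡ 24 (mod 25) gives 43s ≡ 10 (mod 25), and since 18⁻¹ ≡ 7 (mod 25), s ≡ 20. Hence t ≡ 14 + 43·20 = 874 (mod 1075).
From t ≡ 874 (mod 1075) write t = 874 + 1075s. Substituting into t ≡ 5 (mod 27) gives 1075s ≡ 22 (mod 27), and since 22⁻¹ ≡ 16 (mod 27), s ≡ 1. Hence t ≡ 874 + 1075·1 = 1949 (mod 29025).
From t ≡ 1949 (mod 29025) write t = 1949 + 29025s. Substituting into t ≡ 5 (mod 11) gives 29025s ≡ 3 (mod 11), and since 7⁻¹ ≡ 8 (mod 11), s ≡ 2. Hence t ≡ 1949 + 29025·2 = 59999 (mod 319275).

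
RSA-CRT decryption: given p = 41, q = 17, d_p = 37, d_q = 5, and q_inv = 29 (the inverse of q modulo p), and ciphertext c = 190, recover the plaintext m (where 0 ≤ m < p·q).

m₁ = c^(d_p) mod p: c ≡ 26 (mod 41), and 26^37 mod 41 = 22.
m₂ = c^(d_q) mod q: c ≡ 3 (mod 17), and 3^5 mod 17 = 5.
h = q_inv·(m₁ − m₂) mod p = 29·(22 − 5) mod 41 = 1.
m = m₂ + h·q = 5 + 1·17 = 22.

22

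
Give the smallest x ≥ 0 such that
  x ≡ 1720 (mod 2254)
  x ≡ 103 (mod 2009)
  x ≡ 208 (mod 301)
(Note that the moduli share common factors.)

781604

Combine the congruences pairwise.
gcd(2254, 2009) = 49 and 49 | (103 − 1720), so the pair is consistent; merging gives x ≡ 42292 (mod 92414), where 92414 = lcm(2254, 2009).
gcd(92414, 301) = 7 and 7 | (208 − 42292), so the pair is consistent; merging gives x ≡ 781604 (mod 3973802), where 3973802 = lcm(92414, 301).
The solution is unique modulo lcm(2254, 2009, 301) = 3973802.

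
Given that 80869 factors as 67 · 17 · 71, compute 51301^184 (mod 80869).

Mod 67: 51301 ≡ 46; by Fermat, exponent reduces to 184 mod 66 = 52; 46^52 ≡ 60 (mod 67).
Mod 17: 51301 ≡ 12; by Fermat, exponent reduces to 184 mod 16 = 8; 12^8 ≡ 16 (mod 17).
Mod 71: 51301 ≡ 39; by Fermat, exponent reduces to 184 mod 70 = 44; 39^44 ≡ 30 (mod 71).
Combine by CRT: x ≡ 60 (mod 67), x ≡ 16 (mod 17), x ≡ 30 (mod 71) ⇒ x ≡ 31483 (mod 80869).

31483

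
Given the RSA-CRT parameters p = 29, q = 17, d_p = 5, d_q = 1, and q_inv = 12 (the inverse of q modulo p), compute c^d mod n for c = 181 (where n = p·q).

m₁ = c^(d_p) mod p: c ≡ 7 (mod 29), and 7^5 mod 29 = 16.
m₂ = c^(d_q) mod q: c ≡ 11 (mod 17), and 11^1 mod 17 = 11.
h = q_inv·(m₁ − m₂) mod p = 12·(16 − 11) mod 29 = 2.
m = m₂ + h·q = 11 + 2·17 = 45.

45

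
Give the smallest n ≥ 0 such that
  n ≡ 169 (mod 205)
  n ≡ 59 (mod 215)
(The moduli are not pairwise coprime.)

Combine the congruences pairwise.
gcd(205, 215) = 5 and 5 | (59 − 169), so the pair is consistent; merging gives n ≡ 2424 (mod 8815), where 8815 = lcm(205, 215).
The solution is unique modulo lcm(205, 215) = 8815.

2424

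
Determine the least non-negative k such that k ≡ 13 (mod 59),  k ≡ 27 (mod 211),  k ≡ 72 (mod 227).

The moduli are pairwise coprime; N = 59·211·227 = 2825923.
N/59 = 47897; 47897 ≡ 48 (mod 59); 48·16 ≡ 1, so inverse 16.
N/211 = 13393; 13393 ≡ 100 (mod 211); 100·19 ≡ 1, so inverse 19.
N/227 = 12449; 12449 ≡ 191 (mod 227); 191·145 ≡ 1, so inverse 145.
k ≡ 13·47897·16 + 27·13393·19 + 72·12449·145 = 146800745.
146800745 mod 2825923 = 2678672.

2678672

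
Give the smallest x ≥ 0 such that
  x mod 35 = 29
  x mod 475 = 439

2339

gcd(35, 475) = 5 and 5 | (439 − 29), so the pair is consistent; merging gives x ≡ 2339 (mod 3325), where 3325 = lcm(35, 475).
The solution is unique modulo lcm(35, 475) = 3325.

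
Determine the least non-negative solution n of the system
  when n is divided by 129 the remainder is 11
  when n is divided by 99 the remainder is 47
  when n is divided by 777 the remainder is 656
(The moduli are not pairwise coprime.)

gcd(129, 99) = 3 and 3 | (47 − 11), so the pair is consistent; merging gives n ≡ 2720 (mod 4257), where 4257 = lcm(129, 99).
gcd(4257, 777) = 3 and 3 | (656 − 2720), so the pair is consistent; merging gives n ≡ 334766 (mod 1102563), where 1102563 = lcm(4257, 777).
The solution is unique modulo lcm(129, 99, 777) = 1102563.

334766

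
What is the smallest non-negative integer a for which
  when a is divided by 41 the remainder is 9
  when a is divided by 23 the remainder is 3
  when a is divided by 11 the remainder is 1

6282

The moduli are pairwise coprime; N = 41·23·11 = 10373.
N/41 = 253; 253 ≡ 7 (mod 41); 7·6 ≡ 1, so inverse 6.
N/23 = 451; 451 ≡ 14 (mod 23); 14·5 ≡ 1, so inverse 5.
N/11 = 943; 943 ≡ 8 (mod 11); 8·7 ≡ 1, so inverse 7.
a ≡ 9·253·6 + 3·451·5 + 1·943·7 = 27028.
27028 mod 10373 = 6282.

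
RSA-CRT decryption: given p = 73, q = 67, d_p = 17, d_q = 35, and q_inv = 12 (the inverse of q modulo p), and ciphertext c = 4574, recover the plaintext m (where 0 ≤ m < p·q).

m₁ = c^(d_p) mod p: c ≡ 48 (mod 73), and 48^17 mod 73 = 38.
m₂ = c^(d_q) mod q: c ≡ 18 (mod 67), and 18^35 mod 67 = 11.
h = q_inv·(m₁ − m₂) mod p = 12·(38 − 11) mod 73 = 32.
m = m₂ + h·q = 11 + 32·67 = 2155.

2155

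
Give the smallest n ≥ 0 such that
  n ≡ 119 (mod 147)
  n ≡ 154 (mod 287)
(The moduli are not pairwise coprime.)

Combine the congruences pairwise.
gcd(147, 287) = 7 and 7 | (154 − 119), so the pair is consistent; merging gives n ≡ 1589 (mod 6027), where 6027 = lcm(147, 287).
The solution is unique modulo lcm(147, 287) = 6027.

1589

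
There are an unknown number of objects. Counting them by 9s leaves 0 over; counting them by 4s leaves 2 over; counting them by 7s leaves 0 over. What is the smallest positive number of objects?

126

The moduli are pairwise coprime; M = 9·4·7 = 252.
M/9 = 28; 28 ≡ 1 (mod 9), inverse 1.
M/4 = 63; 63 ≡ 3 (mod 4); 3·3 ≡ 1, so inverse 3.
M/7 = 36; 36 ≡ 1 (mod 7), inverse 1.
N ≡ 0·28·1 + 2·63·3 + 0·36·1 = 378.
378 mod 252 = 126.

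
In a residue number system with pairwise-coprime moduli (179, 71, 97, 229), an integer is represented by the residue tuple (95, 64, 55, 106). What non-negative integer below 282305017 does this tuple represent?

The moduli are pairwise coprime; N = 179·71·97·229 = 282305017.
N/179 = 1577123; 1577123 ≡ 133 (mod 179); 133·35 ≡ 1, so inverse 35.
N/71 = 3976127; 3976127 ≡ 56 (mod 71); 56·52 ≡ 1, so inverse 52.
N/97 = 2910361; 2910361 ≡ 70 (mod 97); 70·79 ≡ 1, so inverse 79.
N/229 = 1232773; 1232773 ≡ 66 (mod 229); 66·59 ≡ 1, so inverse 59.
x ≡ 95·1577123·35 + 64·3976127·52 + 55·2910361·79 + 106·1232773·59 = 38831765518.
38831765518 mod 282305017 = 155978189.

155978189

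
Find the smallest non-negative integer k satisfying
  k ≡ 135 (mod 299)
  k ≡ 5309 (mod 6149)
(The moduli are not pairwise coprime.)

23756

Combine the congruences pairwise.
gcd(299, 6149) = 13 and 13 | (5309 − 135), so the pair is consistent; merging gives k ≡ 23756 (mod 141427), where 141427 = lcm(299, 6149).
The solution is unique modulo lcm(299, 6149) = 141427.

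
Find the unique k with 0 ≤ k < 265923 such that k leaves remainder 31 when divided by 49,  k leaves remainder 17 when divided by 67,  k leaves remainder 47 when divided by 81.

77402

From k ≡ 31 (mod 49) write k = 31 + 49t. Substituting into k ≡ 17 (mod 67) gives 49t ≡ 53 (mod 67), and since 49⁻¹ ≡ 26 (mod 67), t ≡ 38. Hence k ≡ 31 + 49·38 = 1893 (mod 3283).
From k ≡ 1893 (mod 3283) write k = 1893 + 3283t. Substituting into k ≡ 47 (mod 81) gives 3283t ≡ 17 (mod 81), and since 43⁻¹ ≡ 49 (mod 81), t ≡ 23. Hence k ≡ 1893 + 3283·23 = 77402 (mod 265923).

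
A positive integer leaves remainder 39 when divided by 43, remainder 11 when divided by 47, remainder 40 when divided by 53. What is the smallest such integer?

From x ≡ 39 (mod 43) write x = 39 + 43t. Substituting into x ≡ 11 (mod 47) gives 43t ≡ 19 (mod 47), and since 43⁻¹ ≡ 35 (mod 47), t ≡ 7. Hence x ≡ 39 + 43·7 = 340 (mod 2021).
From x ≡ 340 (mod 2021) write x = 340 + 2021t. Substituting into x ≡ 40 (mod 53) gives 2021t ≡ 18 (mod 53), and since 7⁻¹ ≡ 38 (mod 53), t ≡ 48. Hence x ≡ 340 + 2021·48 = 97348 (mod 107113).

97348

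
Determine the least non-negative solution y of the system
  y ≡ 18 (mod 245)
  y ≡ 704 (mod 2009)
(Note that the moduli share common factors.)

Combine the congruences pairwise.
gcd(245, 2009) = 49 and 49 | (704 − 18), so the pair is consistent; merging gives y ≡ 2713 (mod 10045), where 10045 = lcm(245, 2009).
The solution is unique modulo lcm(245, 2009) = 10045.

2713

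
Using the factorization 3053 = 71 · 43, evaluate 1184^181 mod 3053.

Mod 71: 1184 ≡ 48; by Fermat, exponent reduces to 181 mod 70 = 41; 48^41 ≡ 37 (mod 71).
Mod 43: 1184 ≡ 23; by Fermat, exponent reduces to 181 mod 42 = 13; 23^13 ≡ 24 (mod 43).
Combine by CRT: x ≡ 37 (mod 71), x ≡ 24 (mod 43) ⇒ x ≡ 2948 (mod 3053).

2948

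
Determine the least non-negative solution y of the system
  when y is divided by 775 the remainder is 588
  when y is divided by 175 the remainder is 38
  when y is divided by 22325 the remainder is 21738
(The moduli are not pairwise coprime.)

4553713

gcd(775, 175) = 25 and 25 | (38 − 588), so the pair is consistent; merging gives y ≡ 2138 (mod 5425), where 5425 = lcm(775, 175).
gcd(5425, 22325) = 25 and 25 | (21738 − 2138), so the pair is consistent; merging gives y ≡ 4553713 (mod 4844525), where 4844525 = lcm(5425, 22325).
The solution is unique modulo lcm(775, 175, 22325) = 4844525.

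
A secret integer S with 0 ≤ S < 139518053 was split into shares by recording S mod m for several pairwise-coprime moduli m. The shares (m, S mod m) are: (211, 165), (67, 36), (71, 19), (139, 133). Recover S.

9153978

The moduli are pairwise coprime; N = 211·67·71·139 = 139518053.
N/211 = 661223; 661223 ≡ 160 (mod 211); 160·91 ≡ 1, so inverse 91.
N/67 = 2082359; 2082359 ≡ 66 (mod 67); 66·66 ≡ 1, so inverse 66.
N/71 = 1965043; 1965043 ≡ 47 (mod 71); 47·68 ≡ 1, so inverse 68.
N/139 = 1003727; 1003727 ≡ 8 (mod 139); 8·87 ≡ 1, so inverse 87.
S ≡ 165·661223·91 + 36·2082359·66 + 19·1965043·68 + 133·1003727·87 = 29028909002.
29028909002 mod 139518053 = 9153978.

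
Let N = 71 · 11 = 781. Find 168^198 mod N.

676

Mod 71: 168 ≡ 26; by Fermat, exponent reduces to 198 mod 70 = 58; 26^58 ≡ 37 (mod 71).
Mod 11: 168 ≡ 3; by Fermat, exponent reduces to 198 mod 10 = 8; 3^8 ≡ 5 (mod 11).
Combine by CRT: x ≡ 37 (mod 71), x ≡ 5 (mod 11) ⇒ x ≡ 676 (mod 781).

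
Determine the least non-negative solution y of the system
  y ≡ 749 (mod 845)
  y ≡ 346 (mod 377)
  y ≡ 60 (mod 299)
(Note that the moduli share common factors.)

gcd(845, 377) = 13 and 13 | (346 − 749), so the pair is consistent; merging gives y ≡ 7509 (mod 24505), where 24505 = lcm(845, 377).
gcd(24505, 299) = 13 and 13 | (60 − 7509), so the pair is consistent; merging gives y ≡ 522114 (mod 563615), where 563615 = lcm(24505, 299).
The solution is unique modulo lcm(845, 377, 299) = 563615.

522114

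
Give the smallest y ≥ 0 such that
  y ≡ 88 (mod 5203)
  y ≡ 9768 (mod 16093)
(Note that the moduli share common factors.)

gcd(5203, 16093) = 121 and 121 | (9768 − 88), so the pair is consistent; merging gives y ≡ 379907 (mod 691999), where 691999 = lcm(5203, 16093).
The solution is unique modulo lcm(5203, 16093) = 691999.

379907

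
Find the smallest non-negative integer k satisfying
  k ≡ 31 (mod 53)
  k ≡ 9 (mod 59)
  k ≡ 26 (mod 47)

The moduli are pairwise coprime; N = 53·59·47 = 146969.
N/53 = 2773; 2773 ≡ 17 (mod 53); 17·25 ≡ 1, so inverse 25.
N/59 = 2491; 2491 ≡ 13 (mod 59); 13·50 ≡ 1, so inverse 50.
N/47 = 3127; 3127 ≡ 25 (mod 47); 25·32 ≡ 1, so inverse 32.
k ≡ 31·2773·25 + 9·2491·50 + 26·3127·32 = 5871689.
5871689 mod 146969 = 139898.

139898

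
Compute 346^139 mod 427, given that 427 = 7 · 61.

3

Mod 7: 346 ≡ 3; by Fermat, exponent reduces to 139 mod 6 = 1; 3^1 ≡ 3 (mod 7).
Mod 61: 346 ≡ 41; by Fermat, exponent reduces to 139 mod 60 = 19; 41^19 ≡ 3 (mod 61).
Combine by CRT: x ≡ 3 (mod 7), x ≡ 3 (mod 61) ⇒ x ≡ 3 (mod 427).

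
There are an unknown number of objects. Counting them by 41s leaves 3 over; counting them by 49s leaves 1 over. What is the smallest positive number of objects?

1520

From N ≡ 3 (mod 41) write N = 3 + 41t. Substituting into N ≡ 1 (mod 49) gives 41t ≡ 47 (mod 49), and since 41⁻¹ ≡ 6 (mod 49), t ≡ 37. Hence N ≡ 3 + 41·37 = 1520 (mod 2009).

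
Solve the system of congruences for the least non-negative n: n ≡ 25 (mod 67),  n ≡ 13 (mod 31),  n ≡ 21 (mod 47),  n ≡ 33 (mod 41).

1059965

The moduli are pairwise coprime; M = 67·31·47·41 = 4002379.
M/67 = 59737; 59737 ≡ 40 (mod 67); 40·62 ≡ 1, so inverse 62.
M/31 = 129109; 129109 ≡ 25 (mod 31); 25·5 ≡ 1, so inverse 5.
M/47 = 85157; 85157 ≡ 40 (mod 47); 40·20 ≡ 1, so inverse 20.
M/41 = 97619; 97619 ≡ 39 (mod 41); 39·20 ≡ 1, so inverse 20.
n ≡ 25·59737·62 + 13·129109·5 + 21·85157·20 + 33·97619·20 = 201178915.
201178915 mod 4002379 = 1059965.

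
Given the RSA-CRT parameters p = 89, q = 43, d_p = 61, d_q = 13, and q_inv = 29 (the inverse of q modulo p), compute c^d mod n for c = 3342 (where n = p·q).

1330

m₁ = c^(d_p) mod p: c ≡ 49 (mod 89), and 49^61 mod 89 = 84.
m₂ = c^(d_q) mod q: c ≡ 31 (mod 43), and 31^13 mod 43 = 40.
h = q_inv·(m₁ − m₂) mod p = 29·(84 − 40) mod 89 = 30.
m = m₂ + h·q = 40 + 30·43 = 1330.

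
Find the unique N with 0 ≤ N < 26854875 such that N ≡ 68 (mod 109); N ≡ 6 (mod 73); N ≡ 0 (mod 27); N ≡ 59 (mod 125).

8368434

From N ≡ 68 (mod 109) write N = 68 + 109t. Substituting into N ≡ 6 (mod 73) gives 109t ≡ 11 (mod 73), and since 36⁻¹ ≡ 71 (mod 73), t ≡ 51. Hence N ≡ 68 + 109·51 = 5627 (mod 7957).
From N ≡ 5627 (mod 7957) write N = 5627 + 7957t. Substituting into N ≡ 0 (mod 27) gives 7957t ≡ 16 (mod 27), and since 19⁻¹ ≡ 10 (mod 27), t ≡ 25. Hence N ≡ 5627 + 7957·25 = 204552 (mod 214839).
From N ≡ 204552 (mod 214839) write N = 204552 + 214839t. Substituting into N ≡ 59 (mod 125) gives 214839t ≡ 7 (mod 125), and since 89⁻¹ ≡ 59 (mod 125), t ≡ 38. Hence N ≡ 204552 + 214839·38 = 8368434 (mod 26854875).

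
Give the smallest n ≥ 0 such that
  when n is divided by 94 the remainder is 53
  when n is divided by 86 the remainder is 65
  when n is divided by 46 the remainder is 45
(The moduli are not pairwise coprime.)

gcd(94, 86) = 2 and 2 | (65 − 53), so the pair is consistent; merging gives n ≡ 2215 (mod 4042), where 4042 = lcm(94, 86).
gcd(4042, 46) = 2 and 2 | (45 − 2215), so the pair is consistent; merging gives n ≡ 38593 (mod 92966), where 92966 = lcm(4042, 46).
The solution is unique modulo lcm(94, 86, 46) = 92966.

38593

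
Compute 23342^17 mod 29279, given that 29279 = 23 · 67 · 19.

Mod 23: 23342 ≡ 20; 20^17 ≡ 7 (mod 23).
Mod 67: 23342 ≡ 26; 26^17 ≡ 19 (mod 67).
Mod 19: 23342 ≡ 10; 10^17 ≡ 2 (mod 19).
Combine by CRT: x ≡ 7 (mod 23), x ≡ 19 (mod 67), x ≡ 2 (mod 19) ⇒ x ≡ 14290 (mod 29279).

14290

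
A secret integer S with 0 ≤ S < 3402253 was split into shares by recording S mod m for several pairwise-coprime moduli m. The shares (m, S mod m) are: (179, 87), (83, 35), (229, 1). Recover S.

1366215

From S ≡ 87 (mod 179) write S = 87 + 179t. Substituting into S ≡ 35 (mod 83) gives 179t ≡ 31 (mod 83), and since 13⁻¹ ≡ 32 (mod 83), t ≡ 79. Hence S ≡ 87 + 179·79 = 14228 (mod 14857).
From S ≡ 14228 (mod 14857) write S = 14228 + 14857t. Substituting into S ≡ 1 (mod 229) gives 14857t ≡ 200 (mod 229), and since 201⁻¹ ≡ 139 (mod 229), t ≡ 91. Hence S ≡ 14228 + 14857·91 = 1366215 (mod 3402253).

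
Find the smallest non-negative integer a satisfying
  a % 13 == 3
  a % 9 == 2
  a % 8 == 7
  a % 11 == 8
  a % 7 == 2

The moduli are pairwise coprime; N = 13·9·8·11·7 = 72072.
N/13 = 5544; 5544 ≡ 6 (mod 13); 6·11 ≡ 1, so inverse 11.
N/9 = 8008; 8008 ≡ 7 (mod 9); 7·4 ≡ 1, so inverse 4.
N/8 = 9009; 9009 ≡ 1 (mod 8), inverse 1.
N/11 = 6552; 6552 ≡ 7 (mod 11); 7·8 ≡ 1, so inverse 8.
N/7 = 10296; 10296 ≡ 6 (mod 7); 6·6 ≡ 1, so inverse 6.
a ≡ 3·5544·11 + 2·8008·4 + 7·9009·1 + 8·6552·8 + 2·10296·6 = 852959.
852959 mod 72072 = 60167.

60167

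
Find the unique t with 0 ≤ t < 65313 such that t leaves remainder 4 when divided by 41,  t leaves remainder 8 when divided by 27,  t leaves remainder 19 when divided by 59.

39077

The moduli are pairwise coprime; N = 41·27·59 = 65313.
N/41 = 1593; 1593 ≡ 35 (mod 41); 35·34 ≡ 1, so inverse 34.
N/27 = 2419; 2419 ≡ 16 (mod 27); 16·22 ≡ 1, so inverse 22.
N/59 = 1107; 1107 ≡ 45 (mod 59); 45·21 ≡ 1, so inverse 21.
t ≡ 4·1593·34 + 8·2419·22 + 19·1107·21 = 1084085.
1084085 mod 65313 = 39077.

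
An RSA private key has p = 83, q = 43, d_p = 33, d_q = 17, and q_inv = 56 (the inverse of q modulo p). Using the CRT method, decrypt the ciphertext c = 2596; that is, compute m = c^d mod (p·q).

527

m₁ = c^(d_p) mod p: c ≡ 23 (mod 83), and 23^33 mod 83 = 29.
m₂ = c^(d_q) mod q: c ≡ 16 (mod 43), and 16^17 mod 43 = 11.
h = q_inv·(m₁ − m₂) mod p = 56·(29 − 11) mod 83 = 12.
m = m₂ + h·q = 11 + 12·43 = 527.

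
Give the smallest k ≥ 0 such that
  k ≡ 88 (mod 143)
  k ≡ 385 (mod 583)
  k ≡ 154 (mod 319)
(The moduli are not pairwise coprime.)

90750

Combine the congruences pairwise.
gcd(143, 583) = 11 and 11 | (385 − 88), so the pair is consistent; merging gives k ≡ 7381 (mod 7579), where 7579 = lcm(143, 583).
gcd(7579, 319) = 11 and 11 | (154 − 7381), so the pair is consistent; merging gives k ≡ 90750 (mod 219791), where 219791 = lcm(7579, 319).
The solution is unique modulo lcm(143, 583, 319) = 219791.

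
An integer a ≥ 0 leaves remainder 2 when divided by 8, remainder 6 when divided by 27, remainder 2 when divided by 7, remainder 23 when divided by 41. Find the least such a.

15234

The moduli are pairwise coprime; N = 8·27·7·41 = 61992.
N/8 = 7749; 7749 ≡ 5 (mod 8); 5·5 ≡ 1, so inverse 5.
N/27 = 2296; 2296 ≡ 1 (mod 27), inverse 1.
N/7 = 8856; 8856 ≡ 1 (mod 7), inverse 1.
N/41 = 1512; 1512 ≡ 36 (mod 41); 36·8 ≡ 1, so inverse 8.
a ≡ 2·7749·5 + 6·2296·1 + 2·8856·1 + 23·1512·8 = 387186.
387186 mod 61992 = 15234.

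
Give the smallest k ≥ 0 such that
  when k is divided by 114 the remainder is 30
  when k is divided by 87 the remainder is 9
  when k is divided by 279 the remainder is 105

Combine the congruences pairwise.
gcd(114, 87) = 3 and 3 | (9 − 30), so the pair is consistent; merging gives k ≡ 2880 (mod 3306), where 3306 = lcm(114, 87).
gcd(3306, 279) = 3 and 3 | (105 − 2880), so the pair is consistent; merging gives k ≡ 287196 (mod 307458), where 307458 = lcm(3306, 279).
The solution is unique modulo lcm(114, 87, 279) = 307458.

287196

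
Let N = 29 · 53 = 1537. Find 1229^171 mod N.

Mod 29: 1229 ≡ 11; by Fermat, exponent reduces to 171 mod 28 = 3; 11^3 ≡ 26 (mod 29).
Mod 53: 1229 ≡ 10; by Fermat, exponent reduces to 171 mod 52 = 15; 10^15 ≡ 47 (mod 53).
Combine by CRT: x ≡ 26 (mod 29), x ≡ 47 (mod 53) ⇒ x ≡ 577 (mod 1537).

577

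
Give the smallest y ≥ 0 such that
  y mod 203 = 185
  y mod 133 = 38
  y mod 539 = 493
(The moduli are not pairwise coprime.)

149796

Combine the congruences pairwise.
gcd(203, 133) = 7 and 7 | (38 − 185), so the pair is consistent; merging gives y ≡ 3230 (mod 3857), where 3857 = lcm(203, 133).
gcd(3857, 539) = 7 and 7 | (493 − 3230), so the pair is consistent; merging gives y ≡ 149796 (mod 296989), where 296989 = lcm(3857, 539).
The solution is unique modulo lcm(203, 133, 539) = 296989.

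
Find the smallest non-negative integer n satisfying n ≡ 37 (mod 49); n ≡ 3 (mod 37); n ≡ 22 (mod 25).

3222

From n ≡ 37 (mod 49) write n = 37 + 49t. Substituting into n ≡ 3 (mod 37) gives 49t ≡ 3 (mod 37), and since 12⁻¹ ≡ 34 (mod 37), t ≡ 28. Hence n ≡ 37 + 49·28 = 1409 (mod 1813).
From n ≡ 1409 (mod 1813) write n = 1409 + 1813t. Substituting into n ≡ 22 (mod 25) gives 1813t ≡ 13 (mod 25), and since 13⁻¹ ≡ 2 (mod 25), t ≡ 1. Hence n ≡ 1409 + 1813·1 = 3222 (mod 45325).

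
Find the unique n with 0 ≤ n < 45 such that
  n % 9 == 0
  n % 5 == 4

Combine the congruences pairwise.
From n ≡ 0 (mod 9) write n = 0 + 9t. Substituting into n ≡ 4 (mod 5) gives 9t ≡ 4 (mod 5), and since 4⁻¹ ≡ 4 (mod 5), t ≡ 1. Hence n ≡ 0 + 9·1 = 9 (mod 45).

9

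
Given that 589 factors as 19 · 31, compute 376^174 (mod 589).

349

Mod 19: 376 ≡ 15; by Fermat, exponent reduces to 174 mod 18 = 12; 15^12 ≡ 7 (mod 19).
Mod 31: 376 ≡ 4; by Fermat, exponent reduces to 174 mod 30 = 24; 4^24 ≡ 8 (mod 31).
Combine by CRT: x ≡ 7 (mod 19), x ≡ 8 (mod 31) ⇒ x ≡ 349 (mod 589).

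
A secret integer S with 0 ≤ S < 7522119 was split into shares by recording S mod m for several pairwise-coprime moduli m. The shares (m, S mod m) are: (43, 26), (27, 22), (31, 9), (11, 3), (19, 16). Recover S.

From S ≡ 26 (mod 43) write S = 26 + 43t. Substituting into S ≡ 22 (mod 27) gives 43t ≡ 23 (mod 27), and since 16⁻¹ ≡ 22 (mod 27), t ≡ 20. Hence S ≡ 26 + 43·20 = 886 (mod 1161).
From S ≡ 886 (mod 1161) write S = 886 + 1161t. Substituting into S ≡ 9 (mod 31) gives 1161t ≡ 22 (mod 31), and since 14⁻¹ ≡ 20 (mod 31), t ≡ 6. Hence S ≡ 886 + 1161·6 = 7852 (mod 35991).
From S ≡ 7852 (mod 35991) write S = 7852 + 35991t. Substituting into S ≡ 3 (mod 11) gives 35991t ≡ 5 (mod 11), and since 10⁻¹ ≡ 10 (mod 11), t ≡ 6. Hence S ≡ 7852 + 35991·6 = 223798 (mod 395901).
From S ≡ 223798 (mod 395901) write S = 223798 + 395901t. Substituting into S ≡ 16 (mod 19) gives 395901t ≡ 0 (mod 19), and since 17⁻¹ ≡ 9 (mod 19), t ≡ 0. Hence S ≡ 223798 + 395901·0 = 223798 (mod 7522119).

223798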